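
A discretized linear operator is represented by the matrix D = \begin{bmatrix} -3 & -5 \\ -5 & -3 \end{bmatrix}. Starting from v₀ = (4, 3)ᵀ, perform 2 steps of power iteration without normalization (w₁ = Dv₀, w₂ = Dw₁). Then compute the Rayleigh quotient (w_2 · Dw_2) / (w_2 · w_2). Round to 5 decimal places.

λ ≈ -7.99920

w1 = Dv₀ = ((-3)·4 + (-5)·3; (-5)·4 + (-3)·3) = (-27, -29)
w2 = Dw1 = ((-3)·(-27) + (-5)·(-29); (-5)·(-27) + (-3)·(-29)) = (226, 222)
Dw2 = (-1788, -1796)
w2·Dw2 = 226·(-1788) + 222·(-1796) = -802800; w2·w2 = 226·226 + 222·222 = 100360
λ ≈ -802800/100360 = -7.99920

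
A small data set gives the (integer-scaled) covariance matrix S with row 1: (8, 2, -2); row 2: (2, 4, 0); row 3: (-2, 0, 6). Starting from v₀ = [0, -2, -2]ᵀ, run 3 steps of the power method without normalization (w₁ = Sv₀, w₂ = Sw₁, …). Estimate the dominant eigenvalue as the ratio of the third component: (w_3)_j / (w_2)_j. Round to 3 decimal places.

6.222

w1 = Sv₀ = (0, -8, -12)
w2 = Sw1 = (8, -32, -72)
w3 = Sw2 = (144, -112, -448)
Ratio at component: -448 / -72 = 6.222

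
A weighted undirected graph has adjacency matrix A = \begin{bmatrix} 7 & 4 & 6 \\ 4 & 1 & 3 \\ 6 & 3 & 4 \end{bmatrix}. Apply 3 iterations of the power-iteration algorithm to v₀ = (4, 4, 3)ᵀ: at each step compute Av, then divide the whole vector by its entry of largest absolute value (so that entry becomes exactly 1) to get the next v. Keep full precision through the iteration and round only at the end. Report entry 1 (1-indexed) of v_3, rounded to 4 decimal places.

Av0 = (62.00000, 29.00000, 48.00000); divide by 62.00000 → v1 = (1.00000, 0.46774, 0.77419)
Av1 = (13.51613, 6.79032, 10.50000); divide by 13.51613 → v2 = (1.00000, 0.50239, 0.77685)
Av2 = (13.67064, 6.83294, 10.61456); divide by 13.67064 → v3 = (1.00000, 0.49983, 0.77645)
Requested entry of v3: 11456/11456 = 1.0000

1.0000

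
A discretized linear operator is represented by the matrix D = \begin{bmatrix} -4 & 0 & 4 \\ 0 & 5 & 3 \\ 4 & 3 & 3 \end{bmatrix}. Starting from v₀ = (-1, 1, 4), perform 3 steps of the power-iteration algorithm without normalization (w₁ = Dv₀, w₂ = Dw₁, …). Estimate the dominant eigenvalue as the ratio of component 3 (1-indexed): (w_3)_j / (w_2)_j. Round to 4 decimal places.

w1 = Dv₀ = ((-4)·(-1) + 0·1 + 4·4; 0·(-1) + 5·1 + 3·4; 4·(-1) + 3·1 + 3·4) = (20, 17, 11)
w2 = Dw1 = ((-4)·20 + 0·17 + 4·11; 0·20 + 5·17 + 3·11; 4·20 + 3·17 + 3·11) = (-36, 118, 164)
w3 = Dw2 = (800, 1082, 702)
Ratio at component: 702 / 164 = 4.2805

λ ≈ 4.2805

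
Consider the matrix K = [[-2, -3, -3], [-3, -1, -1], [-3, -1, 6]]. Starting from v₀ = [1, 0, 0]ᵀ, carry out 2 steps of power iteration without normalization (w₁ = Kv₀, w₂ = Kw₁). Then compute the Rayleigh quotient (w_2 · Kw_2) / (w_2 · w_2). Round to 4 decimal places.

λ ≈ -1.1368

w1 = Kv₀ = (-2, -3, -3)
w2 = Kw1 = (22, 12, -9)
Kw2 = (-53, -69, -132)
w2·Kw2 = 22·(-53) + 12·(-69) + (-9)·(-132) = -806; w2·w2 = 22·22 + 12·12 + (-9)·(-9) = 709
λ ≈ -806/709 = -1.1368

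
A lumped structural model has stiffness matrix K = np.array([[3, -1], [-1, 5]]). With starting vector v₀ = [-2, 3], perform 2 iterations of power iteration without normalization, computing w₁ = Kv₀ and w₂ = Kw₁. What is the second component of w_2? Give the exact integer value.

94

w1 = Kv₀ = (3·(-2) + (-1)·3; (-1)·(-2) + 5·3) = (-9, 17)
w2 = Kw1 = (3·(-9) + (-1)·17; (-1)·(-9) + 5·17) = (-44, 94)
The requested component of w2 is 94.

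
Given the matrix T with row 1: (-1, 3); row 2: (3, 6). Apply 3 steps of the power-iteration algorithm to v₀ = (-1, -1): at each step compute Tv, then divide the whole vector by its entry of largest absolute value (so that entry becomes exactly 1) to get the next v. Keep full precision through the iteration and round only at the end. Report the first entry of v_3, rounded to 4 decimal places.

0.3563

Tv0 = (-2.00000, -9.00000); divide by -9.00000 → v1 = (0.22222, 1.00000)
Tv1 = (2.77778, 6.66667); divide by 6.66667 → v2 = (0.41667, 1.00000)
Tv2 = (2.58333, 7.25000); divide by 7.25000 → v3 = (0.35632, 1.00000)
Requested entry of v3: -155/-435 = 0.3563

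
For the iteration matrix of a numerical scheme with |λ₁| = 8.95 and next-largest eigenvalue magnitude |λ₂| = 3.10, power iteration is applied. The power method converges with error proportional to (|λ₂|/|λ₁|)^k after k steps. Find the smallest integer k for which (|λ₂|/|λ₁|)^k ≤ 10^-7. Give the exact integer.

16

|λ₂/λ₁| = 3.10/8.95 = 0.34637
Need k ≥ ln(10^-7) / ln(0.34637) = -16.1181 / -1.0603 ≈ 15.202
Smallest integer k satisfying the bound: 16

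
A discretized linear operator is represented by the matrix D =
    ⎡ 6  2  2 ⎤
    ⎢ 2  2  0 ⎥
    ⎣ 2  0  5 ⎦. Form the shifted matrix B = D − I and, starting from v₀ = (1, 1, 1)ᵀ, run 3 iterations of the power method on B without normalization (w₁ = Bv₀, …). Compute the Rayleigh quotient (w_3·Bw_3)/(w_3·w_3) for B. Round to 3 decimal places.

B = D − I has rows (5, 2, 2); (2, 1, 0); (2, 0, 4)
w1 = Bv₀ = (9, 3, 6)
w2 = Bw1 = (63, 21, 42)
w3 = Bw2 = (441, 147, 294)
Bw3 = (3087, 1029, 2058)
w3·Bw3 = 2117682; w3·w3 = 302526; μ ≈ 2117682/302526 = 7.000

μ ≈ 7.000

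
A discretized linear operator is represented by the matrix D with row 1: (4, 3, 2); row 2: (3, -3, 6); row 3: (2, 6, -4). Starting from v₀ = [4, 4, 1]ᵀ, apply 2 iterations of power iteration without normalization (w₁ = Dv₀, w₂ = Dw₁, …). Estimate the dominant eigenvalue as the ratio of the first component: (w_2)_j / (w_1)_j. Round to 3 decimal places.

w1 = Dv₀ = (4·4 + 3·4 + 2·1; 3·4 + (-3)·4 + 6·1; 2·4 + 6·4 + (-4)·1) = (30, 6, 28)
w2 = Dw1 = (4·30 + 3·6 + 2·28; 3·30 + (-3)·6 + 6·28; 2·30 + 6·6 + (-4)·28) = (194, 240, -16)
Ratio at component: 194 / 30 = 6.467

6.467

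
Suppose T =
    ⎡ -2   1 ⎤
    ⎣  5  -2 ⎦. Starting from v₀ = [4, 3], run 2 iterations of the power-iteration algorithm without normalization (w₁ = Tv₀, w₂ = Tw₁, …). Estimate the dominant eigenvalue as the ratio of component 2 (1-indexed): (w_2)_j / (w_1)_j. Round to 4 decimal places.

-3.7857

w1 = Tv₀ = ((-2)·4 + 1·3; 5·4 + (-2)·3) = (-5, 14)
w2 = Tw1 = ((-2)·(-5) + 1·14; 5·(-5) + (-2)·14) = (24, -53)
Ratio at component: -53 / 14 = -3.7857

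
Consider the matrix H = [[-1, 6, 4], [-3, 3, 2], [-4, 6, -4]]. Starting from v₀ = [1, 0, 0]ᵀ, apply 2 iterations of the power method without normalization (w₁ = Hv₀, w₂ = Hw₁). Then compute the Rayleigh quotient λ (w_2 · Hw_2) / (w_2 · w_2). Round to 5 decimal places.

w1 = Hv₀ = (-1, -3, -4)
w2 = Hw1 = (-33, -14, 2)
Hw2 = (-43, 61, 40)
w2·Hw2 = (-33)·(-43) + (-14)·61 + 2·40 = 645; w2·w2 = (-33)·(-33) + (-14)·(-14) + 2·2 = 1289
λ ≈ 645/1289 = 0.50039

λ ≈ 0.50039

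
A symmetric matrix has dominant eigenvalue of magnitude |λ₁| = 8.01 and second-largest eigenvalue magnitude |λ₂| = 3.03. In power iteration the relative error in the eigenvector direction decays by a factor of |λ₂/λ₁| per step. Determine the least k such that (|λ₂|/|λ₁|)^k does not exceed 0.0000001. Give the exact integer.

17

|λ₂/λ₁| = 3.03/8.01 = 0.37828
Need k ≥ ln(0.0000001) / ln(0.37828) = -16.1181 / -0.9721 ≈ 16.580
Smallest integer k satisfying the bound: 17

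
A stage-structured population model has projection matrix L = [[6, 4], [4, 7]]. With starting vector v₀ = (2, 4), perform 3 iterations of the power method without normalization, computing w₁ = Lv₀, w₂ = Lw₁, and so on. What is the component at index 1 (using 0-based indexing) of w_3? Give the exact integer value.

w1 = Lv₀ = (6·2 + 4·4; 4·2 + 7·4) = (28, 36)
w2 = Lw1 = (6·28 + 4·36; 4·28 + 7·36) = (312, 364)
w3 = Lw2 = (3328, 3796)
The requested component of w3 is 3796.

3796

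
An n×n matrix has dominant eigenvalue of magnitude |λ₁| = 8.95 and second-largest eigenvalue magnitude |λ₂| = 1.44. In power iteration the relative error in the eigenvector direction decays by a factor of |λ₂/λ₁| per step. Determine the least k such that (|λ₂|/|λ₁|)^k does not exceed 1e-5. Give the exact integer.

7

|λ₂/λ₁| = 1.44/8.95 = 0.16089
Need k ≥ ln(1e-5) / ln(0.16089) = -11.5129 / -1.8270 ≈ 6.302
Smallest integer k satisfying the bound: 7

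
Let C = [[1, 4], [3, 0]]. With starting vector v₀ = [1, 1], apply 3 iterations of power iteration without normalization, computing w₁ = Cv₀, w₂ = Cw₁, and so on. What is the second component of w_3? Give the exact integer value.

w1 = Cv₀ = (5, 3)
w2 = Cw1 = (17, 15)
w3 = Cw2 = (77, 51)
The requested component of w3 is 51.

51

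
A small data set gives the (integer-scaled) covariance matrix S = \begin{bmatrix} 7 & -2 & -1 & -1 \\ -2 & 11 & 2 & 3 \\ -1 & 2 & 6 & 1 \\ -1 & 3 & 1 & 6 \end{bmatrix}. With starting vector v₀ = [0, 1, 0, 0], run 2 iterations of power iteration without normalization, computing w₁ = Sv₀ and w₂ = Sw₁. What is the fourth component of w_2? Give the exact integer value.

55

w1 = Sv₀ = (7·0 + (-2)·1 + (-1)·0 + (-1)·0; (-2)·0 + 11·1 + 2·0 + 3·0; (-1)·0 + 2·1 + 6·0 + 1·0; (-1)·0 + 3·1 + 1·0 + 6·0) = (-2, 11, 2, 3)
w2 = Sw1 = (7·(-2) + (-2)·11 + (-1)·2 + (-1)·3; (-2)·(-2) + 11·11 + 2·2 + 3·3; (-1)·(-2) + 2·11 + 6·2 + 1·3; (-1)·(-2) + 3·11 + 1·2 + 6·3) = (-41, 138, 39, 55)
The requested component of w2 is 55.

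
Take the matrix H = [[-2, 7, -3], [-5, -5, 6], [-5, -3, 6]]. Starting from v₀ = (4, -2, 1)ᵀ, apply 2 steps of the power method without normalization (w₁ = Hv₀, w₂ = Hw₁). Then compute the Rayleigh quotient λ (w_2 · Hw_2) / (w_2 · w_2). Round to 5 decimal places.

-0.08639

w1 = Hv₀ = ((-2)·4 + 7·(-2) + (-3)·1; (-5)·4 + (-5)·(-2) + 6·1; (-5)·4 + (-3)·(-2) + 6·1) = (-25, -4, -8)
w2 = Hw1 = ((-2)·(-25) + 7·(-4) + (-3)·(-8); (-5)·(-25) + (-5)·(-4) + 6·(-8); (-5)·(-25) + (-3)·(-4) + 6·(-8)) = (46, 97, 89)
Hw2 = (320, -181, 13)
w2·Hw2 = 46·320 + 97·(-181) + 89·13 = -1680; w2·w2 = 46·46 + 97·97 + 89·89 = 19446
λ ≈ -1680/19446 = -0.08639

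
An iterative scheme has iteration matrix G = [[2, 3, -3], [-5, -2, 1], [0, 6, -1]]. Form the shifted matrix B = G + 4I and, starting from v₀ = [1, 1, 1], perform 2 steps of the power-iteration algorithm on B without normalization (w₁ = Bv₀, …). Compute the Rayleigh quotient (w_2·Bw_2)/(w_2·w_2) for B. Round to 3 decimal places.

-0.735

B = G + 4I has rows (6, 3, -3); (-5, 2, 1); (0, 6, 3)
w1 = Bv₀ = (6·1 + 3·1 + (-3)·1; (-5)·1 + 2·1 + 1·1; 0·1 + 6·1 + 3·1) = (6, -2, 9)
w2 = Bw1 = (6·6 + 3·(-2) + (-3)·9; (-5)·6 + 2·(-2) + 1·9; 0·6 + 6·(-2) + 3·9) = (3, -25, 15)
Bw2 = (-102, -50, -105)
w2·Bw2 = -631; w2·w2 = 859; μ ≈ -631/859 = -0.735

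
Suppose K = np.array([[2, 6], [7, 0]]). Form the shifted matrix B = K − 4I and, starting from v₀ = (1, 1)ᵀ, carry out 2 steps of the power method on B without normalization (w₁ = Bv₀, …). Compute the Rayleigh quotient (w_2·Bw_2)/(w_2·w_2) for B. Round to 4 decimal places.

μ ≈ 2.4045

B = K − 4I has rows (-2, 6); (7, -4)
w1 = Bv₀ = (4, 3)
w2 = Bw1 = (10, 16)
Bw2 = (76, 6)
w2·Bw2 = 856; w2·w2 = 356; μ ≈ 856/356 = 2.4045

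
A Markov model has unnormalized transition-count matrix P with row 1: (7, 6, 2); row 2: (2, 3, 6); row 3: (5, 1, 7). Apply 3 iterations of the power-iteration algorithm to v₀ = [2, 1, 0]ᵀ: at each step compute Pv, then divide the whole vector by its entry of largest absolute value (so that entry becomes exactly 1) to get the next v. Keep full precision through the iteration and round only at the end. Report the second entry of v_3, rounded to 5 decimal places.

Pv0 = (20.000000, 7.000000, 11.000000); divide by 20.000000 → v1 = (1.000000, 0.350000, 0.550000)
Pv1 = (10.200000, 6.350000, 9.200000); divide by 10.200000 → v2 = (1.000000, 0.622549, 0.901961)
Pv2 = (12.539216, 9.279412, 11.936275); divide by 12.539216 → v3 = (1.000000, 0.740031, 0.951916)
Requested entry of v3: 1893/2558 = 0.74003

0.74003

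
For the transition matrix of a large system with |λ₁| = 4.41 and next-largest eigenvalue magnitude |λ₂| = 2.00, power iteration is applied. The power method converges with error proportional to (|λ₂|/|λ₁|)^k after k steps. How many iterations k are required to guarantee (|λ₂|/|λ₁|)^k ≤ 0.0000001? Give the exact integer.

21

|λ₂/λ₁| = 2.00/4.41 = 0.45351
Need k ≥ ln(0.0000001) / ln(0.45351) = -16.1181 / -0.7907 ≈ 20.384
Smallest integer k satisfying the bound: 21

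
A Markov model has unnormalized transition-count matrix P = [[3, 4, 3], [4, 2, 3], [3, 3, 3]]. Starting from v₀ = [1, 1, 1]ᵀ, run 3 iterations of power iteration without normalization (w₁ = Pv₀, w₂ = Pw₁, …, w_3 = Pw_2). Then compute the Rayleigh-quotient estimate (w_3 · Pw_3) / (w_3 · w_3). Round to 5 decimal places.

w1 = Pv₀ = (3·1 + 4·1 + 3·1; 4·1 + 2·1 + 3·1; 3·1 + 3·1 + 3·1) = (10, 9, 9)
w2 = Pw1 = (3·10 + 4·9 + 3·9; 4·10 + 2·9 + 3·9; 3·10 + 3·9 + 3·9) = (93, 85, 84)
w3 = Pw2 = (871, 794, 786)
Pw3 = (8147, 7430, 7353)
w3·Pw3 = 871·8147 + 794·7430 + 786·7353 = 18774915; w3·w3 = 871·871 + 794·794 + 786·786 = 2006873
λ ≈ 18774915/2006873 = 9.35531

λ ≈ 9.35531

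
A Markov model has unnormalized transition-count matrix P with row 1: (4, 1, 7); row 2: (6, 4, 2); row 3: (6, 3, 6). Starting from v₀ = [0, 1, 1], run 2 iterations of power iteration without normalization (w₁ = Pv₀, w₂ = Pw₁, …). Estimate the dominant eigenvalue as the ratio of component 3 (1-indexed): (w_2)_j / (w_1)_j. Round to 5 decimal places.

13.33333

w1 = Pv₀ = (4·0 + 1·1 + 7·1; 6·0 + 4·1 + 2·1; 6·0 + 3·1 + 6·1) = (8, 6, 9)
w2 = Pw1 = (4·8 + 1·6 + 7·9; 6·8 + 4·6 + 2·9; 6·8 + 3·6 + 6·9) = (101, 90, 120)
Ratio at component: 120 / 9 = 13.33333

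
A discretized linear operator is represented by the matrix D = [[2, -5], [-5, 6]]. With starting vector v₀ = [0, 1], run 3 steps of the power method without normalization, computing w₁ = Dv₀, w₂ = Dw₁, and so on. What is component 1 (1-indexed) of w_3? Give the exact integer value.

-385

w1 = Dv₀ = (2·0 + (-5)·1; (-5)·0 + 6·1) = (-5, 6)
w2 = Dw1 = (2·(-5) + (-5)·6; (-5)·(-5) + 6·6) = (-40, 61)
w3 = Dw2 = (-385, 566)
The requested component of w3 is -385.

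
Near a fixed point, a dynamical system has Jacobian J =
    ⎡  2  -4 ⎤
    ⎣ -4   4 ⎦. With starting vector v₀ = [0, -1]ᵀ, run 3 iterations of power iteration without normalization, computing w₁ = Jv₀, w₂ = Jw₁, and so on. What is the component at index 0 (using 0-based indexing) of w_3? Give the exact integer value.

176

w1 = Jv₀ = (2·0 + (-4)·(-1); (-4)·0 + 4·(-1)) = (4, -4)
w2 = Jw1 = (2·4 + (-4)·(-4); (-4)·4 + 4·(-4)) = (24, -32)
w3 = Jw2 = (176, -224)
The requested component of w3 is 176.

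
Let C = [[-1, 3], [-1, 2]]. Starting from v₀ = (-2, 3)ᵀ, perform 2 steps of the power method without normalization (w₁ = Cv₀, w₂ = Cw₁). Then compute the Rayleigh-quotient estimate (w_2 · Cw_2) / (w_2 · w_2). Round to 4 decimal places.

w1 = Cv₀ = (11, 8)
w2 = Cw1 = (13, 5)
Cw2 = (2, -3)
w2·Cw2 = 13·2 + 5·(-3) = 11; w2·w2 = 13·13 + 5·5 = 194
λ ≈ 11/194 = 0.0567

λ ≈ 0.0567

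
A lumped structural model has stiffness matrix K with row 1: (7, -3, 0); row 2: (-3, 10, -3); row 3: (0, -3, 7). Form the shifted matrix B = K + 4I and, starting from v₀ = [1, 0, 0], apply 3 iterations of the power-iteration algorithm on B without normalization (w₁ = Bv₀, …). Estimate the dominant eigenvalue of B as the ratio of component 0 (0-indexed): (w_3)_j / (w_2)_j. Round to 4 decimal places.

B = K + 4I has rows (11, -3, 0); (-3, 14, -3); (0, -3, 11)
w1 = Bv₀ = (11, -3, 0)
w2 = Bw1 = (130, -75, 9)
w3 = Bw2 = (1655, -1467, 324)
Ratio: 1655/130 = 12.7308

μ ≈ 12.7308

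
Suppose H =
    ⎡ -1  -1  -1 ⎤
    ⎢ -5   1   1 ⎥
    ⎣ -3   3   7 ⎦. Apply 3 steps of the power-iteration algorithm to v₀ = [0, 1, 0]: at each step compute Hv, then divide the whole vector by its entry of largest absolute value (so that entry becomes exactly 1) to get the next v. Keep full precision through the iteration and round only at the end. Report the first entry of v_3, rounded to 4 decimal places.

-0.1467

Hv0 = (-1.00000, 1.00000, 3.00000); divide by 3.00000 → v1 = (-0.33333, 0.33333, 1.00000)
Hv1 = (-1.00000, 3.00000, 9.00000); divide by 9.00000 → v2 = (-0.11111, 0.33333, 1.00000)
Hv2 = (-1.22222, 1.88889, 8.33333); divide by 8.33333 → v3 = (-0.14667, 0.22667, 1.00000)
Requested entry of v3: -33/225 = -0.1467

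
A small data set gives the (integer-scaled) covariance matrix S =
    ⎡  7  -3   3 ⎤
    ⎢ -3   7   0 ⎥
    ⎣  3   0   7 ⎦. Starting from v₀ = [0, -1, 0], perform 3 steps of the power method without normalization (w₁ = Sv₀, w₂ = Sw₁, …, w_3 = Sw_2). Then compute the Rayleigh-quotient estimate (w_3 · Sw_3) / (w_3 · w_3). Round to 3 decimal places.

w1 = Sv₀ = (7·0 + (-3)·(-1) + 3·0; (-3)·0 + 7·(-1) + 0·0; 3·0 + 0·(-1) + 7·0) = (3, -7, 0)
w2 = Sw1 = (7·3 + (-3)·(-7) + 3·0; (-3)·3 + 7·(-7) + 0·0; 3·3 + 0·(-7) + 7·0) = (42, -58, 9)
w3 = Sw2 = (495, -532, 189)
Sw3 = (5628, -5209, 2808)
w3·Sw3 = 495·5628 + (-532)·(-5209) + 189·2808 = 6087760; w3·w3 = 495·495 + (-532)·(-532) + 189·189 = 563770
λ ≈ 6087760/563770 = 10.798

10.798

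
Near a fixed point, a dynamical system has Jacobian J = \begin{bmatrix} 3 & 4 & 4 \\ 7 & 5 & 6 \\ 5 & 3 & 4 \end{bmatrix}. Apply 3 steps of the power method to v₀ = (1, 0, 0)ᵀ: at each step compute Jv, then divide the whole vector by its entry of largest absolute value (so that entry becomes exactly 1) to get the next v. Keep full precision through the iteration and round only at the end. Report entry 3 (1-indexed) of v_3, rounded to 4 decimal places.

Jv0 = (3.00000, 7.00000, 5.00000); divide by 7.00000 → v1 = (0.42857, 1.00000, 0.71429)
Jv1 = (8.14286, 12.28571, 8.00000); divide by 12.28571 → v2 = (0.66279, 1.00000, 0.65116)
Jv2 = (8.59302, 13.54651, 8.91860); divide by 13.54651 → v3 = (0.63433, 1.00000, 0.65837)
Requested entry of v3: 767/1165 = 0.6584

0.6584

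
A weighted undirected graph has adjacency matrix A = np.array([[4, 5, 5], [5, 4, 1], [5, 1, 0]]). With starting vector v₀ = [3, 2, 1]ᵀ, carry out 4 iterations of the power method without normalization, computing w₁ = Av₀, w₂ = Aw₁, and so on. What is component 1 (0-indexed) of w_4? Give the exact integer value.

w1 = Av₀ = (4·3 + 5·2 + 5·1; 5·3 + 4·2 + 1·1; 5·3 + 1·2 + 0·1) = (27, 24, 17)
w2 = Aw1 = (4·27 + 5·24 + 5·17; 5·27 + 4·24 + 1·17; 5·27 + 1·24 + 0·17) = (313, 248, 159)
w3 = Aw2 = (3287, 2716, 1813)
w4 = Aw3 = (35793, 29112, 19151)
The requested component of w4 is 29112.

29112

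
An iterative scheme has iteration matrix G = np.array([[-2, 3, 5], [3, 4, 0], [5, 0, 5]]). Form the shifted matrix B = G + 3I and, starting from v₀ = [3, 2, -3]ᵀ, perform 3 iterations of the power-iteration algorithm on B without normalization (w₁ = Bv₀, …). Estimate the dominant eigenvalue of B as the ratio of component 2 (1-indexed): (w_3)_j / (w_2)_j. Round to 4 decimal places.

B = G + 3I has rows (1, 3, 5); (3, 7, 0); (5, 0, 8)
w1 = Bv₀ = (1·3 + 3·2 + 5·(-3); 3·3 + 7·2 + 0·(-3); 5·3 + 0·2 + 8·(-3)) = (-6, 23, -9)
w2 = Bw1 = (1·(-6) + 3·23 + 5·(-9); 3·(-6) + 7·23 + 0·(-9); 5·(-6) + 0·23 + 8·(-9)) = (18, 143, -102)
w3 = Bw2 = (-63, 1055, -726)
Ratio: 1055/143 = 7.3776

μ ≈ 7.3776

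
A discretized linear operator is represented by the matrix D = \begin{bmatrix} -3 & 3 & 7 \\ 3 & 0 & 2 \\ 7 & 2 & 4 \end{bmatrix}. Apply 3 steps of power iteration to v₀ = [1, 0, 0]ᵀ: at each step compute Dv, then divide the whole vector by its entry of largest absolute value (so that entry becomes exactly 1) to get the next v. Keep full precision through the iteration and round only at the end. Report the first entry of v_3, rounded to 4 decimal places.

-0.1789

Dv0 = (-3.00000, 3.00000, 7.00000); divide by 7.00000 → v1 = (-0.42857, 0.42857, 1.00000)
Dv1 = (9.57143, 0.71429, 1.85714); divide by 9.57143 → v2 = (1.00000, 0.07463, 0.19403)
Dv2 = (-1.41791, 3.38806, 7.92537); divide by 7.92537 → v3 = (-0.17891, 0.42750, 1.00000)
Requested entry of v3: -95/531 = -0.1789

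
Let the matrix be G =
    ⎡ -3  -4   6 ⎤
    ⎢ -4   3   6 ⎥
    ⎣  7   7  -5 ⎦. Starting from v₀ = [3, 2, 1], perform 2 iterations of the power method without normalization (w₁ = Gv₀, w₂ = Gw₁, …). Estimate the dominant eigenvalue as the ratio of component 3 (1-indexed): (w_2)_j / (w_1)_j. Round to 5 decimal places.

w1 = Gv₀ = ((-3)·3 + (-4)·2 + 6·1; (-4)·3 + 3·2 + 6·1; 7·3 + 7·2 + (-5)·1) = (-11, 0, 30)
w2 = Gw1 = ((-3)·(-11) + (-4)·0 + 6·30; (-4)·(-11) + 3·0 + 6·30; 7·(-11) + 7·0 + (-5)·30) = (213, 224, -227)
Ratio at component: -227 / 30 = -7.56667

λ ≈ -7.56667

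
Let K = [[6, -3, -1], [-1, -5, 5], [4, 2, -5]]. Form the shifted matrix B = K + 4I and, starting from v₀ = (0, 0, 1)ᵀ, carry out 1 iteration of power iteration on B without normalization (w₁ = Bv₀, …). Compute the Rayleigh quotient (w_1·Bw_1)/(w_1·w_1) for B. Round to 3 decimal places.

-1.037

B = K + 4I has rows (10, -3, -1); (-1, -1, 5); (4, 2, -1)
w1 = Bv₀ = (-1, 5, -1)
Bw1 = (-24, -9, 7)
w1·Bw1 = -28; w1·w1 = 27; μ ≈ -28/27 = -1.037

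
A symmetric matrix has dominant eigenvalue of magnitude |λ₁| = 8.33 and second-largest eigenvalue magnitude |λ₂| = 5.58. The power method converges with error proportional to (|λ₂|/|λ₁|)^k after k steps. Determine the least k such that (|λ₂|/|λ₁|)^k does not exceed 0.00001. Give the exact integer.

|λ₂/λ₁| = 5.58/8.33 = 0.66987
Need k ≥ ln(0.00001) / ln(0.66987) = -11.5129 / -0.4007 ≈ 28.734
Smallest integer k satisfying the bound: 29

29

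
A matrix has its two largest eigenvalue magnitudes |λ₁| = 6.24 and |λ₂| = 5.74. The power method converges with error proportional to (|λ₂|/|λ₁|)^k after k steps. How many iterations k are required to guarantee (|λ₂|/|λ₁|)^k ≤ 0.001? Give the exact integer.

83

|λ₂/λ₁| = 5.74/6.24 = 0.91987
Need k ≥ ln(0.001) / ln(0.91987) = -6.9078 / -0.0835 ≈ 82.707
Smallest integer k satisfying the bound: 83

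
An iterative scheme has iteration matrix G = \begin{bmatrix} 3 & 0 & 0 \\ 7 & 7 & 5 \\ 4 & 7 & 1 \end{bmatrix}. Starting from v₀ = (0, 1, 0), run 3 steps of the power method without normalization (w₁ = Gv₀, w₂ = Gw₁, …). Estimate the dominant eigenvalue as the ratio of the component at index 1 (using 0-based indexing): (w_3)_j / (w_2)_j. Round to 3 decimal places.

10.333

w1 = Gv₀ = (3·0 + 0·1 + 0·0; 7·0 + 7·1 + 5·0; 4·0 + 7·1 + 1·0) = (0, 7, 7)
w2 = Gw1 = (3·0 + 0·7 + 0·7; 7·0 + 7·7 + 5·7; 4·0 + 7·7 + 1·7) = (0, 84, 56)
w3 = Gw2 = (0, 868, 644)
Ratio at component: 868 / 84 = 10.333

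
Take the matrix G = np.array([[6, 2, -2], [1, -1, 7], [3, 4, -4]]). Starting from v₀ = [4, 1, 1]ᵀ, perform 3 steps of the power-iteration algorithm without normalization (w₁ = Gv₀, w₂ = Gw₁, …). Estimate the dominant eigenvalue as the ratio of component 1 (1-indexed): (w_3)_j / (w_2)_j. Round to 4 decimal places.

w1 = Gv₀ = (6·4 + 2·1 + (-2)·1; 1·4 + (-1)·1 + 7·1; 3·4 + 4·1 + (-4)·1) = (24, 10, 12)
w2 = Gw1 = (6·24 + 2·10 + (-2)·12; 1·24 + (-1)·10 + 7·12; 3·24 + 4·10 + (-4)·12) = (140, 98, 64)
w3 = Gw2 = (908, 490, 556)
Ratio at component: 908 / 140 = 6.4857

6.4857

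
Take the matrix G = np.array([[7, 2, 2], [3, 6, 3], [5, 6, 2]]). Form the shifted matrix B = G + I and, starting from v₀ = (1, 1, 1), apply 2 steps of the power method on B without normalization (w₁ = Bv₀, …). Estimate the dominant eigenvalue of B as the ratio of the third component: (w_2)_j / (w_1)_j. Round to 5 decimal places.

μ ≈ 12.85714

B = G + I has rows (8, 2, 2); (3, 7, 3); (5, 6, 3)
w1 = Bv₀ = (12, 13, 14)
w2 = Bw1 = (150, 169, 180)
Ratio: 180/14 = 12.85714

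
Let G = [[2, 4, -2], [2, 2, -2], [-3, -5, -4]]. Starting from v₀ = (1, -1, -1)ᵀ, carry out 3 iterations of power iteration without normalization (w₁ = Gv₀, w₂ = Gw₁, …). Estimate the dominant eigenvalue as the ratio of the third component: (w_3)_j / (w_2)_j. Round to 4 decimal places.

w1 = Gv₀ = (2·1 + 4·(-1) + (-2)·(-1); 2·1 + 2·(-1) + (-2)·(-1); (-3)·1 + (-5)·(-1) + (-4)·(-1)) = (0, 2, 6)
w2 = Gw1 = (2·0 + 4·2 + (-2)·6; 2·0 + 2·2 + (-2)·6; (-3)·0 + (-5)·2 + (-4)·6) = (-4, -8, -34)
w3 = Gw2 = (28, 44, 188)
Ratio at component: 188 / -34 = -5.5294

-5.5294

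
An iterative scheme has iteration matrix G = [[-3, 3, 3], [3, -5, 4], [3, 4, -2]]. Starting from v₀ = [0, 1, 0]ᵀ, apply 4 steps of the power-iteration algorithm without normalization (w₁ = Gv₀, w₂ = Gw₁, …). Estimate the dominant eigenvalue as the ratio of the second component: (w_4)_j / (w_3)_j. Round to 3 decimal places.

-8.301

w1 = Gv₀ = (3, -5, 4)
w2 = Gw1 = (-12, 50, -19)
w3 = Gw2 = (129, -362, 202)
w4 = Gw3 = (-867, 3005, -1465)
Ratio at component: 3005 / -362 = -8.301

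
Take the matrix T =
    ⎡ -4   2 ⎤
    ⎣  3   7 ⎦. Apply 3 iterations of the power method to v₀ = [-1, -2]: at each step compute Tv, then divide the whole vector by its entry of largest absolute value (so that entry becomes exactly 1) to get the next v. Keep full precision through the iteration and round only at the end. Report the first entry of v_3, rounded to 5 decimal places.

0.10909

Tv0 = (0.000000, -17.000000); divide by -17.000000 → v1 = (0.000000, 1.000000)
Tv1 = (2.000000, 7.000000); divide by 7.000000 → v2 = (0.285714, 1.000000)
Tv2 = (0.857143, 7.857143); divide by 7.857143 → v3 = (0.109091, 1.000000)
Requested entry of v3: -102/-935 = 0.10909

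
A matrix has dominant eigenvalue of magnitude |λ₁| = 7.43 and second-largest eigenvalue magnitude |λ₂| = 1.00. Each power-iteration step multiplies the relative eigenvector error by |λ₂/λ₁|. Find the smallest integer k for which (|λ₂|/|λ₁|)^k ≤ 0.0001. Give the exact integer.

5

|λ₂/λ₁| = 1.00/7.43 = 0.13459
Need k ≥ ln(0.0001) / ln(0.13459) = -9.2103 / -2.0055 ≈ 4.592
Smallest integer k satisfying the bound: 5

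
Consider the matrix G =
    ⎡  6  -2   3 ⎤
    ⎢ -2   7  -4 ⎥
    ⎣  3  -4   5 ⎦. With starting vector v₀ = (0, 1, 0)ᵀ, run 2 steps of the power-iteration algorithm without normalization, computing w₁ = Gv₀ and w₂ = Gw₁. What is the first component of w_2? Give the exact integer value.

-38

w1 = Gv₀ = (6·0 + (-2)·1 + 3·0; (-2)·0 + 7·1 + (-4)·0; 3·0 + (-4)·1 + 5·0) = (-2, 7, -4)
w2 = Gw1 = (6·(-2) + (-2)·7 + 3·(-4); (-2)·(-2) + 7·7 + (-4)·(-4); 3·(-2) + (-4)·7 + 5·(-4)) = (-38, 69, -54)
The requested component of w2 is -38.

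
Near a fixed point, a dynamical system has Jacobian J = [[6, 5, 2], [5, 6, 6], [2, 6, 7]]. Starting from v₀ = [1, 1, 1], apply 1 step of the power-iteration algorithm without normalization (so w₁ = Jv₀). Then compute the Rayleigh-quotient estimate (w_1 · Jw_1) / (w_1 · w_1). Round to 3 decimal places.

λ ≈ 15.187

w1 = Jv₀ = (13, 17, 15)
Jw1 = (193, 257, 233)
w1·Jw1 = 13·193 + 17·257 + 15·233 = 10373; w1·w1 = 13·13 + 17·17 + 15·15 = 683
λ ≈ 10373/683 = 15.187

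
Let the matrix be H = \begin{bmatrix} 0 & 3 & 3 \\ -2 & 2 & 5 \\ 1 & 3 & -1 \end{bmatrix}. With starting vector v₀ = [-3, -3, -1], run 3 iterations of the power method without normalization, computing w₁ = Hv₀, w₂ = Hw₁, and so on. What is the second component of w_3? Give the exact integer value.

-66

w1 = Hv₀ = (0·(-3) + 3·(-3) + 3·(-1); (-2)·(-3) + 2·(-3) + 5·(-1); 1·(-3) + 3·(-3) + (-1)·(-1)) = (-12, -5, -11)
w2 = Hw1 = (0·(-12) + 3·(-5) + 3·(-11); (-2)·(-12) + 2·(-5) + 5·(-11); 1·(-12) + 3·(-5) + (-1)·(-11)) = (-48, -41, -16)
w3 = Hw2 = (-171, -66, -155)
The requested component of w3 is -66.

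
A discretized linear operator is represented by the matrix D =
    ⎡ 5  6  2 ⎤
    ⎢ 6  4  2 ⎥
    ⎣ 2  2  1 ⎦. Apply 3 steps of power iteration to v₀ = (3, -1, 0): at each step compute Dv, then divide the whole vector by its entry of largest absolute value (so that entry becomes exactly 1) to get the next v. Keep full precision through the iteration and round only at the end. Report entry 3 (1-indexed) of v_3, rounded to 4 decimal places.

Dv0 = (9.00000, 14.00000, 4.00000); divide by 14.00000 → v1 = (0.64286, 1.00000, 0.28571)
Dv1 = (9.78571, 8.42857, 3.57143); divide by 9.78571 → v2 = (1.00000, 0.86131, 0.36496)
Dv2 = (10.89781, 10.17518, 4.08759); divide by 10.89781 → v3 = (1.00000, 0.93369, 0.37508)
Requested entry of v3: 560/1493 = 0.3751

0.3751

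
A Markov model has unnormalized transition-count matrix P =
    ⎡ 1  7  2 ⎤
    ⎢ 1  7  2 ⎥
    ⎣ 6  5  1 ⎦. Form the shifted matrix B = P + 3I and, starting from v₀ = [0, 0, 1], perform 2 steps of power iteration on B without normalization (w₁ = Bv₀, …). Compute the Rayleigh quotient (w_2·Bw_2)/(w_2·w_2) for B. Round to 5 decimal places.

B = P + 3I has rows (4, 7, 2); (1, 10, 2); (6, 5, 4)
w1 = Bv₀ = (2, 2, 4)
w2 = Bw1 = (30, 30, 38)
Bw2 = (406, 406, 482)
w2·Bw2 = 42676; w2·w2 = 3244; μ ≈ 42676/3244 = 13.15536

μ ≈ 13.15536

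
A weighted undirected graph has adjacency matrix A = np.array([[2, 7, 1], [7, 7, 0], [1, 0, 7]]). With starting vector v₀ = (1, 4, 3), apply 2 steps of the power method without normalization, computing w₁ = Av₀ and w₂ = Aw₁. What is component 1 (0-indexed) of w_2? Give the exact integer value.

w1 = Av₀ = (33, 35, 22)
w2 = Aw1 = (333, 476, 187)
The requested component of w2 is 476.

476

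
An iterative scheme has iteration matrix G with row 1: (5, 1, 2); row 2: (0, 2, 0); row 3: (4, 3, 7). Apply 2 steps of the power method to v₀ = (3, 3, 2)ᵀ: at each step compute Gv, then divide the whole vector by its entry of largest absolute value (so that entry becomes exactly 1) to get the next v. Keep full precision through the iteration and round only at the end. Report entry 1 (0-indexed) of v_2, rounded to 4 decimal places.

Gv0 = (22.00000, 6.00000, 35.00000); divide by 35.00000 → v1 = (0.62857, 0.17143, 1.00000)
Gv1 = (5.31429, 0.34286, 10.02857); divide by 10.02857 → v2 = (0.52991, 0.03419, 1.00000)
Requested entry of v2: 12/351 = 0.0342

0.0342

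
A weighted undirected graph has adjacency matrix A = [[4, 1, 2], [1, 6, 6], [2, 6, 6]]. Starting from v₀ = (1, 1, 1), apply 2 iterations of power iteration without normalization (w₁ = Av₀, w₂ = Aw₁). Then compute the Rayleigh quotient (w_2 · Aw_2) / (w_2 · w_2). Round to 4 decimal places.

12.5213

w1 = Av₀ = (7, 13, 14)
w2 = Aw1 = (69, 169, 176)
Aw2 = (797, 2139, 2208)
w2·Aw2 = 69·797 + 169·2139 + 176·2208 = 805092; w2·w2 = 69·69 + 169·169 + 176·176 = 64298
λ ≈ 805092/64298 = 12.5213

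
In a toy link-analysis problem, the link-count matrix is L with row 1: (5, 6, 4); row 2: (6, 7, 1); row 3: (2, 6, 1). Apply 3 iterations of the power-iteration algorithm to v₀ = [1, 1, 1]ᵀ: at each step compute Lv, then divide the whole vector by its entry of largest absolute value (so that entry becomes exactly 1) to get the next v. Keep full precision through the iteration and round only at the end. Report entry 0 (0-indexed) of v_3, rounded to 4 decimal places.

Lv0 = (15.00000, 14.00000, 9.00000); divide by 15.00000 → v1 = (1.00000, 0.93333, 0.60000)
Lv1 = (13.00000, 13.13333, 8.20000); divide by 13.13333 → v2 = (0.98985, 1.00000, 0.62437)
Lv2 = (13.44670, 13.56345, 8.60406); divide by 13.56345 → v3 = (0.99139, 1.00000, 0.63436)
Requested entry of v3: 2649/2672 = 0.9914

0.9914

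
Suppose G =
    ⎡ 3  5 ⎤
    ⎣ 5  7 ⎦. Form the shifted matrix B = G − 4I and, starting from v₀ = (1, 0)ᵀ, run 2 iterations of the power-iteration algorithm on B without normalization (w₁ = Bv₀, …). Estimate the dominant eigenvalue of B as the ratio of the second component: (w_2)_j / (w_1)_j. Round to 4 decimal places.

B = G − 4I has rows (-1, 5); (5, 3)
w1 = Bv₀ = (-1, 5)
w2 = Bw1 = (26, 10)
Ratio: 10/5 = 2.0000

2.0000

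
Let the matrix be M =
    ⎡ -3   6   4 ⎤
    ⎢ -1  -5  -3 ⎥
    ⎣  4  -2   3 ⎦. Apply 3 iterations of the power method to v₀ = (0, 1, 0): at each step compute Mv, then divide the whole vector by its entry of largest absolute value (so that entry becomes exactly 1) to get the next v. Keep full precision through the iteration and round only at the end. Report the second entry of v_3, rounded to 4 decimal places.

Mv0 = (6.00000, -5.00000, -2.00000); divide by 6.00000 → v1 = (1.00000, -0.83333, -0.33333)
Mv1 = (-9.33333, 4.16667, 4.66667); divide by -9.33333 → v2 = (1.00000, -0.44643, -0.50000)
Mv2 = (-7.67857, 2.73214, 3.39286); divide by -7.67857 → v3 = (1.00000, -0.35581, -0.44186)
Requested entry of v3: -153/430 = -0.3558

-0.3558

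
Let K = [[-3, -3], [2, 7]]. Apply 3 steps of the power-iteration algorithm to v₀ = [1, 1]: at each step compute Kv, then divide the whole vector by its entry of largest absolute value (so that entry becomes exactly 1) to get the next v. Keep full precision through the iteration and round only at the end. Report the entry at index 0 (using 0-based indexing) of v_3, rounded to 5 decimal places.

Kv0 = (-6.000000, 9.000000); divide by 9.000000 → v1 = (-0.666667, 1.000000)
Kv1 = (-1.000000, 5.666667); divide by 5.666667 → v2 = (-0.176471, 1.000000)
Kv2 = (-2.470588, 6.647059); divide by 6.647059 → v3 = (-0.371681, 1.000000)
Requested entry of v3: -126/339 = -0.37168

-0.37168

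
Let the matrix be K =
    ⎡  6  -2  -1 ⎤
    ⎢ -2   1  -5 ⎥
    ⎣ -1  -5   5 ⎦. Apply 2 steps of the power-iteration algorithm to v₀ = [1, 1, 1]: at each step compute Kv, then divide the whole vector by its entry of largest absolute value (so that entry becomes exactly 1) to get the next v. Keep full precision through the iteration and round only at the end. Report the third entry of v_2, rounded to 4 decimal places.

Kv0 = (3.00000, -6.00000, -1.00000); divide by -6.00000 → v1 = (-0.50000, 1.00000, 0.16667)
Kv1 = (-5.16667, 1.16667, -3.66667); divide by -5.16667 → v2 = (1.00000, -0.22581, 0.70968)
Requested entry of v2: 22/31 = 0.7097

0.7097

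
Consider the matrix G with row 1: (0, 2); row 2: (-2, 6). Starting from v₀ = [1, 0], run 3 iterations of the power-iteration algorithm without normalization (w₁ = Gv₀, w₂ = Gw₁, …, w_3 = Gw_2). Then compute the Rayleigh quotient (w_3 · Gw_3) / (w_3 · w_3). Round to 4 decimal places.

w1 = Gv₀ = (0·1 + 2·0; (-2)·1 + 6·0) = (0, -2)
w2 = Gw1 = (0·0 + 2·(-2); (-2)·0 + 6·(-2)) = (-4, -12)
w3 = Gw2 = (-24, -64)
Gw3 = (-128, -336)
w3·Gw3 = (-24)·(-128) + (-64)·(-336) = 24576; w3·w3 = (-24)·(-24) + (-64)·(-64) = 4672
λ ≈ 24576/4672 = 5.2603

5.2603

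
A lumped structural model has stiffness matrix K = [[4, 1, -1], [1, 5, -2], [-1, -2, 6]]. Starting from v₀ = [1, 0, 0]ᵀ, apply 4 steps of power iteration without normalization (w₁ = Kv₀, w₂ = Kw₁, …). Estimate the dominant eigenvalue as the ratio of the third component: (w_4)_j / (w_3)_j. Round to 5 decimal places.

w1 = Kv₀ = (4·1 + 1·0 + (-1)·0; 1·1 + 5·0 + (-2)·0; (-1)·1 + (-2)·0 + 6·0) = (4, 1, -1)
w2 = Kw1 = (4·4 + 1·1 + (-1)·(-1); 1·4 + 5·1 + (-2)·(-1); (-1)·4 + (-2)·1 + 6·(-1)) = (18, 11, -12)
w3 = Kw2 = (95, 97, -112)
w4 = Kw3 = (589, 804, -961)
Ratio at component: -961 / -112 = 8.58036

λ ≈ 8.58036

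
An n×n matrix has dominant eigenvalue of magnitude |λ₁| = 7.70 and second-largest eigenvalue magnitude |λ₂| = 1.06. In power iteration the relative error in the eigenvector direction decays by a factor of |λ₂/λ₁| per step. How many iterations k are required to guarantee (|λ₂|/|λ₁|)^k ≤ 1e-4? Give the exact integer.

|λ₂/λ₁| = 1.06/7.70 = 0.13766
Need k ≥ ln(1e-4) / ln(0.13766) = -9.2103 / -1.9830 ≈ 4.645
Smallest integer k satisfying the bound: 5

5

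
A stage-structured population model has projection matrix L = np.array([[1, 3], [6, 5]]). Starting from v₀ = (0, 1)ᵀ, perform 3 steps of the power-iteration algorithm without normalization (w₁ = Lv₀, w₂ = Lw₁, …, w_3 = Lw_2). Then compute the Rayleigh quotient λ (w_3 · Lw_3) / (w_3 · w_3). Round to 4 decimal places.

λ ≈ 7.7068

w1 = Lv₀ = (1·0 + 3·1; 6·0 + 5·1) = (3, 5)
w2 = Lw1 = (1·3 + 3·5; 6·3 + 5·5) = (18, 43)
w3 = Lw2 = (147, 323)
Lw3 = (1116, 2497)
w3·Lw3 = 147·1116 + 323·2497 = 970583; w3·w3 = 147·147 + 323·323 = 125938
λ ≈ 970583/125938 = 7.7068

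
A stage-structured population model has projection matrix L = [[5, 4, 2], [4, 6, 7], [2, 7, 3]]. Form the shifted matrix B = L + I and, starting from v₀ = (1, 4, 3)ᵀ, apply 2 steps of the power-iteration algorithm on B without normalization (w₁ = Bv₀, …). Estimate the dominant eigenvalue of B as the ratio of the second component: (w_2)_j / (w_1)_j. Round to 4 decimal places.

B = L + I has rows (6, 4, 2); (4, 7, 7); (2, 7, 4)
w1 = Bv₀ = (6·1 + 4·4 + 2·3; 4·1 + 7·4 + 7·3; 2·1 + 7·4 + 4·3) = (28, 53, 42)
w2 = Bw1 = (6·28 + 4·53 + 2·42; 4·28 + 7·53 + 7·42; 2·28 + 7·53 + 4·42) = (464, 777, 595)
Ratio: 777/53 = 14.6604

14.6604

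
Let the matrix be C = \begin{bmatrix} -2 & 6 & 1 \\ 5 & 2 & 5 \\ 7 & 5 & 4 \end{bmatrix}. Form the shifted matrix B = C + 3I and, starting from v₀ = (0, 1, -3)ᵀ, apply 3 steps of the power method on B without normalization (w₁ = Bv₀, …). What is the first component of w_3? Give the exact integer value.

B = C + 3I has rows (1, 6, 1); (5, 5, 5); (7, 5, 7)
w1 = Bv₀ = (3, -10, -16)
w2 = Bw1 = (-73, -115, -141)
w3 = Bw2 = (-904, -1645, -2073)
Requested component of w3: -904

-904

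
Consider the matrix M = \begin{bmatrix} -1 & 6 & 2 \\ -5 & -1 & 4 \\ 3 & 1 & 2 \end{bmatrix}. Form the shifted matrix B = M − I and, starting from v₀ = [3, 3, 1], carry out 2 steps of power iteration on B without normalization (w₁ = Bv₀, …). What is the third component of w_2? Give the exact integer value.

B = M − I has rows (-2, 6, 2); (-5, -2, 4); (3, 1, 1)
w1 = Bv₀ = ((-2)·3 + 6·3 + 2·1; (-5)·3 + (-2)·3 + 4·1; 3·3 + 1·3 + 1·1) = (14, -17, 13)
w2 = Bw1 = ((-2)·14 + 6·(-17) + 2·13; (-5)·14 + (-2)·(-17) + 4·13; 3·14 + 1·(-17) + 1·13) = (-104, 16, 38)
Requested component of w2: 38

38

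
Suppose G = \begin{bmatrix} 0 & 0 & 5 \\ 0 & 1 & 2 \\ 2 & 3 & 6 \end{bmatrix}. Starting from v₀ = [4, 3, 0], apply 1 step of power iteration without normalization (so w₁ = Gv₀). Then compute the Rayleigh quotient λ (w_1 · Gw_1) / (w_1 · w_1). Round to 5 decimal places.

w1 = Gv₀ = (0·4 + 0·3 + 5·0; 0·4 + 1·3 + 2·0; 2·4 + 3·3 + 6·0) = (0, 3, 17)
Gw1 = (85, 37, 111)
w1·Gw1 = 0·85 + 3·37 + 17·111 = 1998; w1·w1 = 0·0 + 3·3 + 17·17 = 298
λ ≈ 1998/298 = 6.70470

6.70470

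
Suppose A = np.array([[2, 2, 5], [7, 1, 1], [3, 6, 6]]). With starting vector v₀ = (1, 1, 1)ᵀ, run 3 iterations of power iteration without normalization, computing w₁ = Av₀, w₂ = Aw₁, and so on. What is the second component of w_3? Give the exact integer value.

1035

w1 = Av₀ = (9, 9, 15)
w2 = Aw1 = (111, 87, 171)
w3 = Aw2 = (1251, 1035, 1881)
The requested component of w3 is 1035.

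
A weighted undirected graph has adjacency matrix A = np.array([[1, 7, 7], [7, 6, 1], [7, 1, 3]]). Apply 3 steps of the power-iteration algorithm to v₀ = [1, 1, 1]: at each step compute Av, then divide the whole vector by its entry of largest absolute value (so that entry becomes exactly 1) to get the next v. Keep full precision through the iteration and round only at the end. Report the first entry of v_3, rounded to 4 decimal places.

Av0 = (15.00000, 14.00000, 11.00000); divide by 15.00000 → v1 = (1.00000, 0.93333, 0.73333)
Av1 = (12.66667, 13.33333, 10.13333); divide by 13.33333 → v2 = (0.95000, 1.00000, 0.76000)
Av2 = (13.27000, 13.41000, 9.93000); divide by 13.41000 → v3 = (0.98956, 1.00000, 0.74049)
Requested entry of v3: 2654/2682 = 0.9896

0.9896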